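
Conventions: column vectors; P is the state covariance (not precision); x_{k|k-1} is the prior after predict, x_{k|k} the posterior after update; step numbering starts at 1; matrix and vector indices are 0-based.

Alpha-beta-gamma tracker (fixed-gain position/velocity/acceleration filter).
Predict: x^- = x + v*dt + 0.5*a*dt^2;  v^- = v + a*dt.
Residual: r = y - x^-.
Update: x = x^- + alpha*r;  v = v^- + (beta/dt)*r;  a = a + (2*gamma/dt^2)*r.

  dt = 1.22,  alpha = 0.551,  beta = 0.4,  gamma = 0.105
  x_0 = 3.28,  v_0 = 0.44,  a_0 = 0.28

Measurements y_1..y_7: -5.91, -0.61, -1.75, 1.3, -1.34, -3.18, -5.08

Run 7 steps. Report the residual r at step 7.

resid = -5.5316

step 1: x_pred=4.0252  r=-9.9352  x^+=-1.4491  v^+=-2.4758  a^+=-1.1218
step 2: x_pred=-5.3044  r=4.6944  x^+=-2.7178  v^+=-2.3052  a^+=-0.4594
step 3: x_pred=-5.8721  r=4.1221  x^+=-3.6008  v^+=-1.5142  a^+=0.1222
step 4: x_pred=-5.3572  r=6.6572  x^+=-1.6891  v^+=0.8175  a^+=1.0614
step 5: x_pred=0.0982  r=-1.4382  x^+=-0.6942  v^+=1.6409  a^+=0.8585
step 6: x_pred=1.9466  r=-5.1266  x^+=-0.8781  v^+=1.0075  a^+=0.1352
step 7: x_pred=0.4516  r=-5.5316  x^+=-2.5963  v^+=-0.6412  a^+=-0.6453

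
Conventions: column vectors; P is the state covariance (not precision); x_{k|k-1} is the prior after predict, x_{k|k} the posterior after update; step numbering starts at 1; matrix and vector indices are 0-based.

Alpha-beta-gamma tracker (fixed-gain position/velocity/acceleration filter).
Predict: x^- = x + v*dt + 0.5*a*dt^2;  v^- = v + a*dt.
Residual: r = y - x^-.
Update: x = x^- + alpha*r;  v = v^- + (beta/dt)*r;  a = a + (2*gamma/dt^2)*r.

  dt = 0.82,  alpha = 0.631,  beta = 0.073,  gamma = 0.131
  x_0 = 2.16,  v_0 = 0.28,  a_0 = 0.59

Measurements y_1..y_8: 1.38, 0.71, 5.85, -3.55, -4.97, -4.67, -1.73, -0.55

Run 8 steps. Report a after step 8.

step 1: x_pred=2.5880  r=-1.2080  x^+=1.8257  v^+=0.6563  a^+=0.1193
step 2: x_pred=2.4040  r=-1.6940  x^+=1.3351  v^+=0.6033  a^+=-0.5407
step 3: x_pred=1.6480  r=4.2020  x^+=4.2995  v^+=0.5340  a^+=1.0966
step 4: x_pred=5.1060  r=-8.6560  x^+=-0.3559  v^+=0.6626  a^+=-2.2762
step 5: x_pred=-0.5779  r=-4.3921  x^+=-3.3493  v^+=-1.5949  a^+=-3.9876
step 6: x_pred=-5.9978  r=1.3278  x^+=-5.1600  v^+=-4.7466  a^+=-3.4702
step 7: x_pred=-10.2188  r=8.4888  x^+=-4.8624  v^+=-6.8364  a^+=-0.1626
step 8: x_pred=-10.5229  r=9.9729  x^+=-4.2300  v^+=-6.0819  a^+=3.7234

a_post = 3.7234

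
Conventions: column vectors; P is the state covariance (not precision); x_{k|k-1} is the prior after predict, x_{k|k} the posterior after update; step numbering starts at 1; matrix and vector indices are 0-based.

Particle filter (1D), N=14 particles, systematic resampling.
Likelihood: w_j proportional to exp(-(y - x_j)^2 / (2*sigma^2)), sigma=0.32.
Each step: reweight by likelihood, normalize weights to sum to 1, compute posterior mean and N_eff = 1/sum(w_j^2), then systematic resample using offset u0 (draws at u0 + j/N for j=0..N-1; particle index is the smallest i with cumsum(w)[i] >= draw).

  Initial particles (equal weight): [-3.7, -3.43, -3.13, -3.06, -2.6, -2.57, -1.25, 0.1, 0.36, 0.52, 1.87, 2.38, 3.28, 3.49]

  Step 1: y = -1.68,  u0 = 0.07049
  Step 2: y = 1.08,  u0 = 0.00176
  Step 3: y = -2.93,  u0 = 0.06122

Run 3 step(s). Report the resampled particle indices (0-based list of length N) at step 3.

resampled_idx = [0, 1, 2, 3, 4, 5, 6, 7, 8, 9, 10, 11, 12, 13]

step 1: w=[0.0000, 0.0000, 0.0001, 0.0002, 0.0362, 0.0472, 0.9162, 0.0000, 0.0000, 0.0000, 0.0000, 0.0000, 0.0000, 0.0000]  mean=-1.3618  Neff=1.1862  idx=[5, 6, 6, 6, 6, 6, 6, 6, 6, 6, 6, 6, 6, 6]
step 2: w=[0.0000, 0.0769, 0.0769, 0.0769, 0.0769, 0.0769, 0.0769, 0.0769, 0.0769, 0.0769, 0.0769, 0.0769, 0.0769, 0.0769]  mean=-1.2500  Neff=13.0000  idx=[1, 1, 2, 3, 4, 5, 6, 7, 8, 9, 10, 11, 12, 13]
step 3: w=[0.0714, 0.0714, 0.0714, 0.0714, 0.0714, 0.0714, 0.0714, 0.0714, 0.0714, 0.0714, 0.0714, 0.0714, 0.0714, 0.0714]  mean=-1.2500  Neff=14.0000  idx=[0, 1, 2, 3, 4, 5, 6, 7, 8, 9, 10, 11, 12, 13]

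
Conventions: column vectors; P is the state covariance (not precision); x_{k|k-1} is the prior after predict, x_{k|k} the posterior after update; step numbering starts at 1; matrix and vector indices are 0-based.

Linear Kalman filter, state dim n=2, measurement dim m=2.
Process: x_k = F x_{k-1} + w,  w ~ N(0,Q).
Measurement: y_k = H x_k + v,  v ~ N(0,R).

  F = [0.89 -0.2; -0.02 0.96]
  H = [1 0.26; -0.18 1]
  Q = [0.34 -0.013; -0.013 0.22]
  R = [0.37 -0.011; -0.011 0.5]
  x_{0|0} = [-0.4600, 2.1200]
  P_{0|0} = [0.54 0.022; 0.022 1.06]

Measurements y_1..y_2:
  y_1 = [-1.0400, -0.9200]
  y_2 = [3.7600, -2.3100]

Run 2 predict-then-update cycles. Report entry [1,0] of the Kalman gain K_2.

K[1,0] = 0.0669

step 1: x^-=[-0.8334, 2.0444]  P^-=[0.8023 -0.2072; -0.2072 1.1963]  S=[1.1454 -0.0419; -0.0419 1.7969]  K=[0.6468 -0.1806; 0.1158 0.6892]  nu=[-0.7381, -3.1144]  x^+=[-0.7483, -0.1876]  P^+=[0.2547 -0.0516; -0.0516 0.3340]
step 2: x^-=[-0.6285, -0.1651]  P^-=[0.5735 -0.1259; -0.1259 0.5299]  S=[0.9138 -0.0965; -0.0965 1.0939]  K=[0.5750 -0.1588; 0.0669 0.5111]  nu=[4.4314, -2.2580]  x^+=[2.2780, -1.0226]  P^+=[0.2262 -0.0450; -0.0450 0.2467]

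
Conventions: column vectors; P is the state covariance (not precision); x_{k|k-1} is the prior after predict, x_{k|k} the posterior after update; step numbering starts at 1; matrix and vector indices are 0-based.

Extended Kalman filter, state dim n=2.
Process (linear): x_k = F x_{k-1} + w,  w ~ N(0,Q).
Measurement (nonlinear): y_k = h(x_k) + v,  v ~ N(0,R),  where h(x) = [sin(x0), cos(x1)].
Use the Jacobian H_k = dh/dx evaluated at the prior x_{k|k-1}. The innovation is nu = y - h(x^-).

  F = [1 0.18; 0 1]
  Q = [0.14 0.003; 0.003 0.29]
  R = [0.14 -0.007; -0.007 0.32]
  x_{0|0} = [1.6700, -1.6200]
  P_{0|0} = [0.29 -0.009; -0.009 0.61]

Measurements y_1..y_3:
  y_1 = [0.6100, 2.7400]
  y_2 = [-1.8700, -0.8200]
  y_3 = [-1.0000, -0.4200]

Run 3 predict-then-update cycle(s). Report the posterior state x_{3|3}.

x_post = [-0.9007, 1.6821]

step 1: x^-=[1.3784, -1.6200]  P^-=[0.4465 0.1038; 0.1038 0.9000]  H_jac=[0.1912 0.0000; 0.0000 0.9988]  S=[0.1563 0.0128; 0.0128 1.2178]  K=[0.5397 0.0794; 0.0665 0.7374]  nu=[-0.3715, 2.7892]  x^+=[1.3995, 0.4121]  P^+=[0.3922 0.0217; 0.0217 0.2358]
step 2: x^-=[1.4737, 0.4121]  P^-=[0.5477 0.0671; 0.0671 0.5258]  H_jac=[0.0970 0.0000; 0.0000 -0.4006]  S=[0.1451 -0.0096; -0.0096 0.4044]  K=[0.3620 -0.0579; 0.0104 -0.5206]  nu=[-2.8653, -1.7363]  x^+=[0.5368, 1.2863]  P^+=[0.5269 0.0526; 0.0526 0.4161]
step 3: x^-=[0.7683, 1.2863]  P^-=[0.6993 0.1305; 0.1305 0.7061]  H_jac=[0.7191 0.0000; 0.0000 -0.9598]  S=[0.5016 -0.0970; -0.0970 0.9705]  K=[0.9968 -0.0294; 0.0530 -0.6930]  nu=[-1.6949, -0.7007]  x^+=[-0.9007, 1.6821]  P^+=[0.1944 0.0171; 0.0171 0.2314]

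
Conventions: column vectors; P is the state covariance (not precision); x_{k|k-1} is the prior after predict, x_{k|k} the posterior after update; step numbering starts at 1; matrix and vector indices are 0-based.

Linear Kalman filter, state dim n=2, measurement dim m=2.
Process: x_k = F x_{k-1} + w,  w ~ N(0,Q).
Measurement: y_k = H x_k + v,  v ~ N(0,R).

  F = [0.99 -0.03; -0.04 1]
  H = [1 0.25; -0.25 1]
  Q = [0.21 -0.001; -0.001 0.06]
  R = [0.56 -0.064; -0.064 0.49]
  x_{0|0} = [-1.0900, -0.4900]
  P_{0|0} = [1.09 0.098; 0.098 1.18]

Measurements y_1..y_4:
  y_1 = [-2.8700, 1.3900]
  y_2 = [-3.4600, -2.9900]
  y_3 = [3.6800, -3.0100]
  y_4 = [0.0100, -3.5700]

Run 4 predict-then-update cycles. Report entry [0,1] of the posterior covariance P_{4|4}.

P_post[0,1] = -0.0185

step 1: x^-=[-1.0644, -0.4464]  P^-=[1.2735 0.0176; 0.0176 1.2339]  S=[1.9195 -0.0574; -0.0574 1.7947]  K=[0.6614 -0.1464; 0.1905 0.6912]  nu=[-1.6940, 1.5703]  x^+=[-2.4148, 0.3162]  P^+=[0.3843 -0.0180; -0.0180 0.3220]
step 2: x^-=[-2.4001, 0.4127]  P^-=[0.5880 -0.0437; -0.0437 0.3840]  S=[1.1501 -0.1560; -0.1560 0.9326]  K=[0.4850 -0.1234; 0.1053 0.4411]  nu=[-1.1631, -4.0028]  x^+=[-2.4703, -1.4753]  P^+=[0.2846 -0.0204; -0.0204 0.2043]
step 3: x^-=[-2.4013, -1.3765]  P^-=[0.4903 -0.0386; -0.0386 0.2664]  S=[1.0477 -0.1561; -0.1561 0.8063]  K=[0.4418 -0.1143; 0.0801 0.3578]  nu=[6.4255, -2.2338]  x^+=[0.6925, -1.6613]  P^+=[0.2596 -0.0194; -0.0194 0.1654]
step 4: x^-=[0.7354, -1.6890]  P^-=[0.4657 -0.0355; -0.0355 0.2273]  S=[1.0222 -0.1568; -0.1568 0.7642]  K=[0.4300 -0.1105; 0.0706 0.3236]  nu=[-0.3032, -1.6971]  x^+=[0.7926, -2.2595]  P^+=[0.2525 -0.0185; -0.0185 0.1494]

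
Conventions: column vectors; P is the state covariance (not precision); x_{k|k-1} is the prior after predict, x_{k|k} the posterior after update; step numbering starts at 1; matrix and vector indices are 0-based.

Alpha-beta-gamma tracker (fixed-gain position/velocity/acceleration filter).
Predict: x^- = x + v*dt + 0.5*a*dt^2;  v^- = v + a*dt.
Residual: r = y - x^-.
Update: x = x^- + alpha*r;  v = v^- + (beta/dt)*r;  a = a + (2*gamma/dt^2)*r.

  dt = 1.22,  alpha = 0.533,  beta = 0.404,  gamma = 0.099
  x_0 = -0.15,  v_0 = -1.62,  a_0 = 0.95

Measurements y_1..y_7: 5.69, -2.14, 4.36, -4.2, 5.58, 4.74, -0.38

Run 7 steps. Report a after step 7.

a_post = -0.6263

step 1: x_pred=-1.4194  r=7.1094  x^+=2.3699  v^+=1.8933  a^+=1.8958
step 2: x_pred=6.0905  r=-8.2305  x^+=1.7036  v^+=1.4806  a^+=0.8009
step 3: x_pred=4.1059  r=0.2541  x^+=4.2414  v^+=2.5418  a^+=0.8347
step 4: x_pred=7.9634  r=-12.1634  x^+=1.4803  v^+=-0.4679  a^+=-0.7834
step 5: x_pred=0.3265  r=5.2535  x^+=3.1266  v^+=0.3160  a^+=-0.0846
step 6: x_pred=3.4492  r=1.2908  x^+=4.1372  v^+=0.6403  a^+=0.0871
step 7: x_pred=4.9832  r=-5.3632  x^+=2.1246  v^+=-1.0294  a^+=-0.6263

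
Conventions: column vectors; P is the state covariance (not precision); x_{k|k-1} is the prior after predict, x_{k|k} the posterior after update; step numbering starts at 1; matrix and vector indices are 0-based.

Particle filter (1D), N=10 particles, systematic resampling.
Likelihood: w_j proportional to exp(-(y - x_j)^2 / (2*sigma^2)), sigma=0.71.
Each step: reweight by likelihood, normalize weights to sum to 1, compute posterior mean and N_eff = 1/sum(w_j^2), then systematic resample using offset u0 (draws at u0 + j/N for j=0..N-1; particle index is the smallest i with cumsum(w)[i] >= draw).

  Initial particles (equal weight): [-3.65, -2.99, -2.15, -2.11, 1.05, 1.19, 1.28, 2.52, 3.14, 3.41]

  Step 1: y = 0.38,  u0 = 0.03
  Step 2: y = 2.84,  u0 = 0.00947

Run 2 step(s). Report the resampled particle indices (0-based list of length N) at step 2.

step 1: w=[0.0000, 0.0000, 0.0011, 0.0013, 0.3942, 0.3210, 0.2755, 0.0066, 0.0003, 0.0001]  mean=1.1611  Neff=2.9909  idx=[4, 4, 4, 4, 5, 5, 5, 6, 6, 6]
step 2: w=[0.0654, 0.0654, 0.0654, 0.0654, 0.1055, 0.1055, 0.1055, 0.1405, 0.1405, 0.1405]  mean=1.1913  Neff=9.1077  idx=[0, 1, 3, 4, 5, 6, 7, 7, 8, 9]

resampled_idx = [0, 1, 3, 4, 5, 6, 7, 7, 8, 9]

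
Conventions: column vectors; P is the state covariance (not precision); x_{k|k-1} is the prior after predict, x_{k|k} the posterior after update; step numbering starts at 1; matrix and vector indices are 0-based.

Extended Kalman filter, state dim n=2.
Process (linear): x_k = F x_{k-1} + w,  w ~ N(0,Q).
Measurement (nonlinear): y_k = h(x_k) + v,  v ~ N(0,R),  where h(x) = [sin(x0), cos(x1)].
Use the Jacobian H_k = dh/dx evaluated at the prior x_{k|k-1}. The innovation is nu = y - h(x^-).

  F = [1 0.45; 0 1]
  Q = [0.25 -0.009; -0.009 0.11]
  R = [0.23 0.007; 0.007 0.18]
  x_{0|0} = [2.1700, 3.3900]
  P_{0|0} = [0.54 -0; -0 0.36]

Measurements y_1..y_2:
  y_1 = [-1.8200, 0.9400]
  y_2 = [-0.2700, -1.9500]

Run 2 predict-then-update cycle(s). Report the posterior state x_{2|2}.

step 1: x^-=[3.6955, 3.3900]  P^-=[0.8629 0.1530; 0.1530 0.4700]  H_jac=[-0.8505 0.0000; 0.0000 0.2459]  S=[0.8541 -0.0250; -0.0250 0.2084]  K=[-0.8569 0.0777; -0.1366 0.5381]  nu=[-1.2940, 1.9093]  x^+=[4.9528, 4.5941]  P^+=[0.2311 0.0325; 0.0325 0.3900]
step 2: x^-=[7.0201, 4.5941]  P^-=[0.5893 0.1990; 0.1990 0.5000]  H_jac=[0.7405 0.0000; 0.0000 0.9930]  S=[0.5532 0.1534; 0.1534 0.6731]  K=[0.7552 0.1216; 0.0661 0.7227]  nu=[-0.9420, -1.8320]  x^+=[6.0860, 3.2079]  P^+=[0.2357 0.0274; 0.0274 0.1315]

x_post = [6.0860, 3.2079]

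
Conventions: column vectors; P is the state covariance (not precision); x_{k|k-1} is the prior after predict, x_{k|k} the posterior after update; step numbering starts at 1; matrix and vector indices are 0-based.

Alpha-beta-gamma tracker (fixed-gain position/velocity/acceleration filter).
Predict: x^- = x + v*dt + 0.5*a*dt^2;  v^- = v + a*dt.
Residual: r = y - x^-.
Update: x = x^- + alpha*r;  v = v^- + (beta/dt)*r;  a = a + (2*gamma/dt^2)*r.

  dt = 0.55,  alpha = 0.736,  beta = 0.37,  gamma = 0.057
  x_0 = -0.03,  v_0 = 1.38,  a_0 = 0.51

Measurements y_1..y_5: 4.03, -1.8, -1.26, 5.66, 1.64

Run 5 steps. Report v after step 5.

step 1: x_pred=0.8061  r=3.2239  x^+=3.1789  v^+=3.8293  a^+=1.7249
step 2: x_pred=5.5459  r=-7.3459  x^+=0.1393  v^+=-0.1638  a^+=-1.0434
step 3: x_pred=-0.1086  r=-1.1514  x^+=-0.9560  v^+=-1.5123  a^+=-1.4774
step 4: x_pred=-2.0112  r=7.6712  x^+=3.6348  v^+=2.8358  a^+=1.4136
step 5: x_pred=5.4083  r=-3.7683  x^+=2.6348  v^+=1.0783  a^+=-0.0065

v_post = 1.0783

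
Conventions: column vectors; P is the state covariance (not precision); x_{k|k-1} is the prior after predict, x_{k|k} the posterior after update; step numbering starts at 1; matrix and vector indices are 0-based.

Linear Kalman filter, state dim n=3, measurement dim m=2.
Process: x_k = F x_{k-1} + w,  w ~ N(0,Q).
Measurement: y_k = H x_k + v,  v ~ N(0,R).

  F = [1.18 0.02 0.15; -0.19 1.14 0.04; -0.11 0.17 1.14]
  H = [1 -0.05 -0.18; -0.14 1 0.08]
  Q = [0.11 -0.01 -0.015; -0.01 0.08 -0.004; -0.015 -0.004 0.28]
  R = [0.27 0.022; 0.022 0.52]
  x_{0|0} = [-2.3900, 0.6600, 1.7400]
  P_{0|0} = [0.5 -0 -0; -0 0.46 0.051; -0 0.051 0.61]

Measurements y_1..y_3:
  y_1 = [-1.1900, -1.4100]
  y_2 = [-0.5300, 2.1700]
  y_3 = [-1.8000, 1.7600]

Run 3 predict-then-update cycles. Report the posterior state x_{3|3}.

step 1: x^-=[-2.5460, 1.2761, 2.3587]  P^-=[0.8204 -0.0992 0.0284; -0.0992 0.7015 0.1900; 0.0284 0.1900 1.1119]  S=[1.1313 -0.2758; -0.2758 1.3022]  K=[0.7227 -0.0096; -0.0128 0.5583; -0.1146 0.1869]  nu=[1.8444, -3.2312]  x^+=[-1.1821, -0.5516, 1.5434]  P^+=[0.2256 0.0295 0.1620; 0.0295 0.2914 0.0342; 0.1620 0.0342 1.0397]
step 2: x^-=[-1.1745, -0.3424, 1.7957]  P^-=[0.5065 0.0009 0.3573; 0.0009 0.4564 0.1088; 0.3573 0.1088 1.6139]  S=[0.7032 -0.0766; -0.0766 1.0058]  K=[0.6295 0.0067; -0.0088 0.4616; 0.1085 0.1950]  nu=[0.9506, 2.2043]  x^+=[-0.5613, 0.6668, 2.3288]  P^+=[0.2285 0.0239 0.3174; 0.0239 0.2414 0.0226; 0.3174 0.0226 1.5706]
step 3: x^-=[-0.2997, 0.9599, 2.8299]  P^-=[0.5772 -0.0044 0.6523; -0.0044 0.3914 0.0748; 0.6523 0.0748 2.2591]  S=[0.6883 -0.0605; -0.0605 0.9357]  K=[0.6690 0.0079; -0.0171 0.4242; 0.3690 0.1993]  nu=[-0.9429, 0.5317]  x^+=[-0.9263, 1.2016, 2.5880]  P^+=[0.2697 0.0175 0.4892; 0.0175 0.2219 0.0093; 0.4892 0.0093 2.1371]

x_post = [-0.9263, 1.2016, 2.5880]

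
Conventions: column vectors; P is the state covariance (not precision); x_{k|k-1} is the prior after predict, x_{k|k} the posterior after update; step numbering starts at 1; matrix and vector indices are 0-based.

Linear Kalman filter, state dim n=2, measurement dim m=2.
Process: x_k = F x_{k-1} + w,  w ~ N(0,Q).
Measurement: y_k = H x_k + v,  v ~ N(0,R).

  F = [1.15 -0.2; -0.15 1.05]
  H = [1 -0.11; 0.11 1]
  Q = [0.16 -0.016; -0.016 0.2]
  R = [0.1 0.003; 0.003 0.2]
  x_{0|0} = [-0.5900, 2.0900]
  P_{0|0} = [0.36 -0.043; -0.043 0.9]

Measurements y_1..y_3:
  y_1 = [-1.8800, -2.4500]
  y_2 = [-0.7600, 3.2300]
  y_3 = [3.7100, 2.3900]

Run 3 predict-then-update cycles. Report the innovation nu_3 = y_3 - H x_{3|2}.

innov = [5.3594, 0.7151]

step 1: x^-=[-1.0965, 2.2830]  P^-=[0.6919 -0.3203; -0.3203 1.2139]  S=[0.8770 -0.3709; -0.3709 1.3518]  K=[0.8514 0.0529; -0.1683 0.8257]  nu=[-0.5324, -4.6124]  x^+=[-1.7939, -1.4361]  P^+=[0.0857 0.0037; 0.0037 0.1642]
step 2: x^-=[-1.7758, -1.2388]  P^-=[0.2782 -0.0607; -0.0607 0.3818]  S=[0.3962 -0.0683; -0.0683 0.5718]  K=[0.7250 0.0340; -0.1491 0.6382]  nu=[0.8796, 4.6641]  x^+=[-0.9794, 1.6068]  P^+=[0.0727 0.0010; 0.0010 0.1271]
step 3: x^-=[-1.4477, 1.8341]  P^-=[0.2608 -0.0540; -0.0540 0.3414]  S=[0.3768 -0.0592; -0.0592 0.5327]  K=[0.7129 0.0317; -0.1466 0.6135]  nu=[5.3594, 0.7151]  x^+=[2.3955, 1.4872]  P^+=[0.0714 0.0006; 0.0006 0.1222]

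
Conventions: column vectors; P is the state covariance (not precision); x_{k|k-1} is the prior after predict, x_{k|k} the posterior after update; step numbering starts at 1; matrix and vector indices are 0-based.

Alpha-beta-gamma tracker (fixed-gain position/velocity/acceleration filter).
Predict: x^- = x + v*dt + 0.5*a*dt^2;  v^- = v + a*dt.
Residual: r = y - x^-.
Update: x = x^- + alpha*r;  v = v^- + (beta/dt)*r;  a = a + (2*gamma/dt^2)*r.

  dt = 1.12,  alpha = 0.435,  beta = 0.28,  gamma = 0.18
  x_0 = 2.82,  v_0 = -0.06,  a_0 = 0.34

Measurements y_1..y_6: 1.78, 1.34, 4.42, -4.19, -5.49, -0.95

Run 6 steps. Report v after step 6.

step 1: x_pred=2.9660  r=-1.1860  x^+=2.4501  v^+=0.0243  a^+=-0.0004
step 2: x_pred=2.4771  r=-1.1371  x^+=1.9824  v^+=-0.2604  a^+=-0.3267
step 3: x_pred=1.4859  r=2.9341  x^+=2.7622  v^+=0.1072  a^+=0.5154
step 4: x_pred=3.2055  r=-7.3955  x^+=-0.0115  v^+=-1.1645  a^+=-1.6071
step 5: x_pred=-2.3237  r=-3.1663  x^+=-3.7011  v^+=-3.7560  a^+=-2.5158
step 6: x_pred=-9.4857  r=8.5357  x^+=-5.7726  v^+=-4.4397  a^+=-0.0661

v_post = -4.4397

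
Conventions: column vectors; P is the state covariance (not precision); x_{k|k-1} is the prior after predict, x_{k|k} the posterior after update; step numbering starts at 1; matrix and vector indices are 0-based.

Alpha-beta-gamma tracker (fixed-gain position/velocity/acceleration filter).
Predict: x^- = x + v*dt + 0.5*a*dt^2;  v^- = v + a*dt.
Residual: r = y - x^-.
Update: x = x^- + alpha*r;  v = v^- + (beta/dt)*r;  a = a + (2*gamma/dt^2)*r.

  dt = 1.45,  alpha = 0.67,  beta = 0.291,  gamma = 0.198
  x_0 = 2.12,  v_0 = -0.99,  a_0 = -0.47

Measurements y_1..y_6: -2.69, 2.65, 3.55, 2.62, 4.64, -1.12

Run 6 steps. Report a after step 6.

a_post = -1.6909

step 1: x_pred=0.1904  r=-2.8804  x^+=-1.7395  v^+=-2.2496  a^+=-1.0125
step 2: x_pred=-6.0657  r=8.7157  x^+=-0.2262  v^+=-1.9686  a^+=0.6291
step 3: x_pred=-2.4193  r=5.9693  x^+=1.5801  v^+=0.1416  a^+=1.7534
step 4: x_pred=3.6286  r=-1.0086  x^+=2.9528  v^+=2.4815  a^+=1.5634
step 5: x_pred=8.1946  r=-3.5546  x^+=5.8130  v^+=4.0351  a^+=0.8939
step 6: x_pred=12.6036  r=-13.7236  x^+=3.4088  v^+=2.5771  a^+=-1.6909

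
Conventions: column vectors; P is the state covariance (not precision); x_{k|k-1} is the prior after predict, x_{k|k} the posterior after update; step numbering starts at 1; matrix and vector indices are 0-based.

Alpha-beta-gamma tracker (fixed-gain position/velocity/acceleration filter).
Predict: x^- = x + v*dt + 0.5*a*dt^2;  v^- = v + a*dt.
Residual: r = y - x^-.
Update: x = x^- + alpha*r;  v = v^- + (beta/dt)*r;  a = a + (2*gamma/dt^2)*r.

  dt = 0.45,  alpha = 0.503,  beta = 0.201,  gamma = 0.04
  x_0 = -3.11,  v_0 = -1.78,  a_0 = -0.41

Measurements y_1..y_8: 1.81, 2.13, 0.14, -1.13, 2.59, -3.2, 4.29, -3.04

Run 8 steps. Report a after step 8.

a_post = -2.4396

step 1: x_pred=-3.9525  r=5.7625  x^+=-1.0540  v^+=0.6094  a^+=1.8665
step 2: x_pred=-0.5907  r=2.7207  x^+=0.7778  v^+=2.6646  a^+=2.9414
step 3: x_pred=2.2747  r=-2.1347  x^+=1.2009  v^+=3.0348  a^+=2.0981
step 4: x_pred=2.7790  r=-3.9090  x^+=0.8128  v^+=2.2329  a^+=0.5538
step 5: x_pred=1.8736  r=0.7164  x^+=2.2340  v^+=2.8020  a^+=0.8368
step 6: x_pred=3.5796  r=-6.7796  x^+=0.1695  v^+=0.1504  a^+=-1.8416
step 7: x_pred=0.0507  r=4.2393  x^+=2.1831  v^+=1.2152  a^+=-0.1668
step 8: x_pred=2.7130  r=-5.7530  x^+=-0.1808  v^+=-1.4295  a^+=-2.4396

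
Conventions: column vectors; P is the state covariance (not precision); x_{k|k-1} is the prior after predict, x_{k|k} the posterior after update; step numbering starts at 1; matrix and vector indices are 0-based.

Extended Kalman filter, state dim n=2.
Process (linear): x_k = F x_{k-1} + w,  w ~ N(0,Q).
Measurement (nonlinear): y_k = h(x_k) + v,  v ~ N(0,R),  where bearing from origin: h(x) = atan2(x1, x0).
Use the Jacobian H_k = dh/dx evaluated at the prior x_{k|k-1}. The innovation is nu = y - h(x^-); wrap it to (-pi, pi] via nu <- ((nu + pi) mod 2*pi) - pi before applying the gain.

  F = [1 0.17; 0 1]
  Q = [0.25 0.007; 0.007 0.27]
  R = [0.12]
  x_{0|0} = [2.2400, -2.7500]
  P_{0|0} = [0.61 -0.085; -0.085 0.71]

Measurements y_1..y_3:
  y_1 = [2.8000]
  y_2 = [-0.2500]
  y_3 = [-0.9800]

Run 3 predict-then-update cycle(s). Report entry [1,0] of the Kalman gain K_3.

step 1: x^-=[1.7725, -2.7500]  P^-=[0.8516 0.0427; 0.0427 0.9800]  H_jac=[0.2569 0.1656]  S=[0.2067]  K=[1.0926; 0.8381]  nu=[-2.4849]  x^+=[-0.9426, -4.8326]  P^+=[0.6048 -0.1466; -0.1466 0.8348]
step 2: x^-=[-1.7641, -4.8326]  P^-=[0.8291 0.0023; 0.0023 1.1048]  H_jac=[0.1826 -0.0667]  S=[0.1525]  K=[0.9918; -0.4801]  nu=[1.6708]  x^+=[-0.1071, -5.6348]  P^+=[0.6791 0.0749; 0.0749 1.0696]
step 3: x^-=[-1.0650, -5.6348]  P^-=[0.9855 0.2638; 0.2638 1.3396]  H_jac=[0.1713 -0.0324]  S=[0.1474]  K=[1.0876; 0.0123]  nu=[0.7776]  x^+=[-0.2193, -5.6253]  P^+=[0.8112 0.2618; 0.2618 1.3396]

K[1,0] = 0.0123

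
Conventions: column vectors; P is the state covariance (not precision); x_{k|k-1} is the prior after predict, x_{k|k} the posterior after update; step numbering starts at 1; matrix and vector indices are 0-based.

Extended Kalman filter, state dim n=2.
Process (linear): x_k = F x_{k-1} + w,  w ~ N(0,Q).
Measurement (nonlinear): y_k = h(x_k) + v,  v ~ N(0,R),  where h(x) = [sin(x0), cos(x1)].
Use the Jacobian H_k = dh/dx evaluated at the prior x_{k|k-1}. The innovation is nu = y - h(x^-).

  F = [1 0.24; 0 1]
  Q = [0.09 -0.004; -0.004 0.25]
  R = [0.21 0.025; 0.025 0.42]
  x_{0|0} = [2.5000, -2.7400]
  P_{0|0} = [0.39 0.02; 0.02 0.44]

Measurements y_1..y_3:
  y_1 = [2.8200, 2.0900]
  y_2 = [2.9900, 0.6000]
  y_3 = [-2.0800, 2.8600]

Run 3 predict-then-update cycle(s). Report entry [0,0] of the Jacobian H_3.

step 1: x^-=[1.8424, -2.7400]  P^-=[0.5149 0.1216; 0.1216 0.6900]  H_jac=[-0.2683 0.0000; 0.0000 0.3909]  S=[0.2471 0.0122; 0.0122 0.5254]  K=[-0.5643 0.1036; -0.1577 0.5170]  nu=[1.8567, 3.0104]  x^+=[1.1066, -1.4764]  P^+=[0.4321 0.0752; 0.0752 0.5454]
step 2: x^-=[0.7523, -1.4764]  P^-=[0.5896 0.2021; 0.2021 0.7954]  H_jac=[0.7301 0.0000; 0.0000 0.9955]  S=[0.5243 0.1719; 0.1719 1.2083]  K=[0.8039 0.0522; 0.0699 0.6454]  nu=[2.3067, 0.5057]  x^+=[2.6331, -0.9888]  P^+=[0.2330 0.0422; 0.0422 0.2740]
step 3: x^-=[2.3958, -0.9888]  P^-=[0.3591 0.1040; 0.1040 0.5240]  H_jac=[-0.7345 0.0000; 0.0000 0.8354]  S=[0.4037 -0.0388; -0.0388 0.7857]  K=[-0.6457 0.0787; -0.1363 0.5504]  nu=[-2.7586, 2.3103]  x^+=[4.3587, 0.6587]  P^+=[0.1819 0.0202; 0.0202 0.2727]

H_jac[0,0] = -0.7345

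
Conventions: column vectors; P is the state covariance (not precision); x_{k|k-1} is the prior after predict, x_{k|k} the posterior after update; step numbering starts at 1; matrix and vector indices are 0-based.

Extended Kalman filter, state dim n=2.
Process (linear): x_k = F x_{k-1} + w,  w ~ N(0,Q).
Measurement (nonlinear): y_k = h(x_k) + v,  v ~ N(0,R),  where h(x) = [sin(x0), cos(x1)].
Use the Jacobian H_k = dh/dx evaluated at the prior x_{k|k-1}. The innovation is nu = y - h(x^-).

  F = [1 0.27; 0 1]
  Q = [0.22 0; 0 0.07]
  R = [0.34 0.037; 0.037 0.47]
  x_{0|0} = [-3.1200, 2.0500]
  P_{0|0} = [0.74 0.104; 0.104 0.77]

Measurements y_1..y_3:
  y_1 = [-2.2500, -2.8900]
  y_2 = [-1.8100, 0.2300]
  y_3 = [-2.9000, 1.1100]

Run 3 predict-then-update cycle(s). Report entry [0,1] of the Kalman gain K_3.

K[0,1] = 0.0278

step 1: x^-=[-2.5665, 2.0500]  P^-=[1.0723 0.3119; 0.3119 0.8400]  H_jac=[-0.8391 0.0000; 0.0000 -0.8874]  S=[1.0951 0.2692; 0.2692 1.1314]  K=[-0.8089 -0.0521; -0.0818 -0.6393]  nu=[-1.7061, -2.4289]  x^+=[-1.0599, 3.7425]  P^+=[0.3300 0.0613; 0.0613 0.3420]
step 2: x^-=[-0.0494, 3.7425]  P^-=[0.6081 0.1537; 0.1537 0.4120]  H_jac=[0.9988 0.0000; 0.0000 0.5654]  S=[0.9466 0.1238; 0.1238 0.6017]  K=[0.6399 0.0128; 0.1146 0.3636]  nu=[-1.7606, 1.0548]  x^+=[-1.1626, 3.9242]  P^+=[0.2183 0.0525; 0.0525 0.3097]
step 3: x^-=[-0.1031, 3.9242]  P^-=[0.4892 0.1361; 0.1361 0.3797]  H_jac=[0.9947 0.0000; 0.0000 0.7051]  S=[0.8241 0.1325; 0.1325 0.6588]  K=[0.5861 0.0278; 0.1023 0.3859]  nu=[-2.7971, 1.8191]  x^+=[-1.6917, 4.3401]  P^+=[0.2014 0.0493; 0.0493 0.2626]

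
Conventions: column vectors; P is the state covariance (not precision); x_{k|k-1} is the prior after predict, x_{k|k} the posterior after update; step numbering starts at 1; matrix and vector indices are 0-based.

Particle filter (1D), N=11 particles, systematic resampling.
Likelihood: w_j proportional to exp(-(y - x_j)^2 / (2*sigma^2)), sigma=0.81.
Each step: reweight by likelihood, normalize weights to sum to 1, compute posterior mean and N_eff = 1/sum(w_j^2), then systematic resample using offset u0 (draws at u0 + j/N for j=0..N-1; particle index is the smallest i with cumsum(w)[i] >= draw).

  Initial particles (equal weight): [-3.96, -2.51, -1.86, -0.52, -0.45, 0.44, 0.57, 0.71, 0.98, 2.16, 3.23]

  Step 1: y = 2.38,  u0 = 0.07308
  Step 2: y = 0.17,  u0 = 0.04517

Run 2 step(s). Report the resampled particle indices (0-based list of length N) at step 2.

step 1: w=[0.0000, 0.0000, 0.0000, 0.0008, 0.0011, 0.0280, 0.0406, 0.0589, 0.1108, 0.4754, 0.2844]  mean=2.1304  Neff=3.0764  idx=[7, 8, 9, 9, 9, 9, 9, 9, 10, 10, 10]
step 2: w=[0.4702, 0.3561, 0.0287, 0.0287, 0.0287, 0.0287, 0.0287, 0.0287, 0.0005, 0.0005, 0.0005]  mean=1.0595  Neff=2.8341  idx=[0, 0, 0, 0, 0, 1, 1, 1, 1, 3, 6]

resampled_idx = [0, 0, 0, 0, 0, 1, 1, 1, 1, 3, 6]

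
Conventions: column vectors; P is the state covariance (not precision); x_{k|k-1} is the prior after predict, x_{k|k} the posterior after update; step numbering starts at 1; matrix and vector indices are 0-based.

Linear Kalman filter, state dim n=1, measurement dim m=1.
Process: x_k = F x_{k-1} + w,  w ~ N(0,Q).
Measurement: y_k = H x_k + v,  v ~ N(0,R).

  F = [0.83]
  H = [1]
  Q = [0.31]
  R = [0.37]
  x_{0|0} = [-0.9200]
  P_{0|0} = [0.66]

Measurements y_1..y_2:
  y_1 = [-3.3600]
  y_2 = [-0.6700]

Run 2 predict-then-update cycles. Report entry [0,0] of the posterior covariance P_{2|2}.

step 1: x^-=[-0.7636]  P^-=[0.7647]  S=[1.1347]  K=[0.6739]  nu=[-2.5964]  x^+=[-2.5134]  P^+=[0.2493]
step 2: x^-=[-2.0861]  P^-=[0.4818]  S=[0.8518]  K=[0.5656]  nu=[1.4161]  x^+=[-1.2851]  P^+=[0.2093]

P_post[0,0] = 0.2093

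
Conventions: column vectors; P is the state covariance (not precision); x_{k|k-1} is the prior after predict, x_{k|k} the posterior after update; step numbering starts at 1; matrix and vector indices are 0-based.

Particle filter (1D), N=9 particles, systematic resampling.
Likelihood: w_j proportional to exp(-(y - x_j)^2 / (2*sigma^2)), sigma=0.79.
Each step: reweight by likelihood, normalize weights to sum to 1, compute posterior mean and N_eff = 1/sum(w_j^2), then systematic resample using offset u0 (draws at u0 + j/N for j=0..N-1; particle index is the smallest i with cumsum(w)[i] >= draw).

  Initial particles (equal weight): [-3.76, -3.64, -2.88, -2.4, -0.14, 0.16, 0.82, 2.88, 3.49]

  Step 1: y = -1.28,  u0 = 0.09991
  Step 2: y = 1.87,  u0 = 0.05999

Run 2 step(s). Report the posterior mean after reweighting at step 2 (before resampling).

step 1: w=[0.0067, 0.0106, 0.1185, 0.3372, 0.3252, 0.1749, 0.0269, 0.0000, 0.0000]  mean=-1.2097  Neff=3.7740  idx=[2, 3, 3, 3, 4, 4, 4, 5, 6]
step 2: w=[0.0000, 0.0000, 0.0000, 0.0000, 0.0626, 0.0626, 0.0626, 0.1531, 0.6590]  mean=0.5386  Neff=2.1301  idx=[4, 6, 7, 8, 8, 8, 8, 8, 8]

post_mean = 0.5386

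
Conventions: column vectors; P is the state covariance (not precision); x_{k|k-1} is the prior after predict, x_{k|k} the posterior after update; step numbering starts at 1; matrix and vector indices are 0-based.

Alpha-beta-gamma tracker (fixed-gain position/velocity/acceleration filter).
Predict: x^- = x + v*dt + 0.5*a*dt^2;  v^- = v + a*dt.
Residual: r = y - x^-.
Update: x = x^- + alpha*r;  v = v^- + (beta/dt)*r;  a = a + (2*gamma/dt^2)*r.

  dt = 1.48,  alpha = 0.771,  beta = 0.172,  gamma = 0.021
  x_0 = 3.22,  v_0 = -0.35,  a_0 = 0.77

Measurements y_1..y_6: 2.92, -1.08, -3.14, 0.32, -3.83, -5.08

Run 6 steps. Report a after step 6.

a_post = 0.2439

step 1: x_pred=3.5453  r=-0.6253  x^+=3.0632  v^+=0.7169  a^+=0.7580
step 2: x_pred=4.9544  r=-6.0344  x^+=0.3019  v^+=1.1375  a^+=0.6423
step 3: x_pred=2.6888  r=-5.8288  x^+=-1.8052  v^+=1.4107  a^+=0.5305
step 4: x_pred=0.8637  r=-0.5437  x^+=0.4445  v^+=2.1327  a^+=0.5201
step 5: x_pred=4.1705  r=-8.0005  x^+=-1.9979  v^+=1.9727  a^+=0.3667
step 6: x_pred=1.3233  r=-6.4033  x^+=-3.6136  v^+=1.7712  a^+=0.2439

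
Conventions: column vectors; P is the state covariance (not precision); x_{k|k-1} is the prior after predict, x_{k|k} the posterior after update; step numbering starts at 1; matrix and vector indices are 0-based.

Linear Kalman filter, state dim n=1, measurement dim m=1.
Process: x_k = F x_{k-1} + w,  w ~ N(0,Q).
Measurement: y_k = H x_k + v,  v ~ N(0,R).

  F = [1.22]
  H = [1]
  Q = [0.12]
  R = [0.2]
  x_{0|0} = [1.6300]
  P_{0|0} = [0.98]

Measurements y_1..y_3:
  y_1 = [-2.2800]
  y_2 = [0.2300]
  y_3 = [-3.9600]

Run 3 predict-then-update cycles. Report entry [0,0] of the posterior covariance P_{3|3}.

P_post[0,0] = 0.1224

step 1: x^-=[1.9886]  P^-=[1.5786]  S=[1.7786]  K=[0.8876]  nu=[-4.2686]  x^+=[-1.8000]  P^+=[0.1775]
step 2: x^-=[-2.1960]  P^-=[0.3842]  S=[0.5842]  K=[0.6577]  nu=[2.4260]  x^+=[-0.6005]  P^+=[0.1315]
step 3: x^-=[-0.7327]  P^-=[0.3158]  S=[0.5158]  K=[0.6122]  nu=[-3.2273]  x^+=[-2.7085]  P^+=[0.1224]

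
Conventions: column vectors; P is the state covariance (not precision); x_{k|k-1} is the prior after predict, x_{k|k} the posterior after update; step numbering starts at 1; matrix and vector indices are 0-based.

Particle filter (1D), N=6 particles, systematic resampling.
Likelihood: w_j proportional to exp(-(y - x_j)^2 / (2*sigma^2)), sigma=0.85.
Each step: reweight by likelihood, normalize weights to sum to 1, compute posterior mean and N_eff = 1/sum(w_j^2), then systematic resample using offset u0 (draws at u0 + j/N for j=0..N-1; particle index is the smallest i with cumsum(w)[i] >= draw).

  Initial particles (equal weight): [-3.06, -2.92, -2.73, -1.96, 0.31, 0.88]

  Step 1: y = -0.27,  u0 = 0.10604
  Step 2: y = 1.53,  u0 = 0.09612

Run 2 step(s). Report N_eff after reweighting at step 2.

N_eff = 4.3927

step 1: w=[0.0034, 0.0057, 0.0112, 0.1020, 0.5831, 0.2947]  mean=0.1828  Neff=2.2862  idx=[3, 4, 4, 4, 5, 5]
step 2: w=[0.0001, 0.1392, 0.1392, 0.1392, 0.2911, 0.2911]  mean=0.6417  Neff=4.3927  idx=[1, 2, 4, 4, 5, 5]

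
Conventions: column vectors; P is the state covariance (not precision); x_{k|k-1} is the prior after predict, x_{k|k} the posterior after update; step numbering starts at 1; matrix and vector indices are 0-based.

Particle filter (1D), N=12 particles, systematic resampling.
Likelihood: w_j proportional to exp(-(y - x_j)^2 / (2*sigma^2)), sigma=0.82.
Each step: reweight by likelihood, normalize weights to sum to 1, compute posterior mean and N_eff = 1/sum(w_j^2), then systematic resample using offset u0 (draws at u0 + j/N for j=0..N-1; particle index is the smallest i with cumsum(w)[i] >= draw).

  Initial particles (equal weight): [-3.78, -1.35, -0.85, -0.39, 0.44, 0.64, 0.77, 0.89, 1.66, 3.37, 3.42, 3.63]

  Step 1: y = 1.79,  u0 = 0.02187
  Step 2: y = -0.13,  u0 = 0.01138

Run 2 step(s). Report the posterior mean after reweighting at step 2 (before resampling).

post_mean = 0.7729

step 1: w=[0.0000, 0.0002, 0.0018, 0.0096, 0.0849, 0.1231, 0.1518, 0.1802, 0.3249, 0.0514, 0.0456, 0.0265]  mean=1.3527  Neff=5.2930  idx=[4, 5, 5, 6, 6, 7, 7, 8, 8, 8, 8, 10]
step 2: w=[0.1761, 0.1443, 0.1443, 0.1228, 0.1228, 0.1035, 0.1035, 0.0207, 0.0207, 0.0207, 0.0207, 0.0000]  mean=0.7729  Neff=7.9409  idx=[0, 0, 1, 1, 2, 2, 3, 4, 4, 5, 6, 7]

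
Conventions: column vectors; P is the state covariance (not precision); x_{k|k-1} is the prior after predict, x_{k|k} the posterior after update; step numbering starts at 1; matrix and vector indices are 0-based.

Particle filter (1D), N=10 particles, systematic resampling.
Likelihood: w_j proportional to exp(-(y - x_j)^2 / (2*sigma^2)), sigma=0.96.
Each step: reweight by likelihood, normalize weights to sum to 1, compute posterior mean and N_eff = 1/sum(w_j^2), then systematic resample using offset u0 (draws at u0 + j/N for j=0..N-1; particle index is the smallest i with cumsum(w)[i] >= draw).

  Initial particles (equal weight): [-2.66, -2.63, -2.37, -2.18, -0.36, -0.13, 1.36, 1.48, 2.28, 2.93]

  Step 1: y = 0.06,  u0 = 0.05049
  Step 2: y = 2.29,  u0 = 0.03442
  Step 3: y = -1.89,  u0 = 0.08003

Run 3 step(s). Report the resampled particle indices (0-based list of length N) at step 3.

step 1: w=[0.0063, 0.0069, 0.0143, 0.0231, 0.3190, 0.3442, 0.1403, 0.1176, 0.0242, 0.0040]  mean=0.1531  Neff=3.9182  idx=[3, 4, 4, 4, 5, 5, 5, 6, 6, 7]
step 2: w=[0.0000, 0.0103, 0.0103, 0.0103, 0.0195, 0.0195, 0.0195, 0.2919, 0.2919, 0.3269]  mean=1.2589  Neff=3.5884  idx=[4, 7, 7, 7, 8, 8, 8, 9, 9, 9]
step 3: w=[0.8783, 0.0153, 0.0153, 0.0153, 0.0153, 0.0153, 0.0153, 0.0099, 0.0099, 0.0099]  mean=0.0548  Neff=1.2933  idx=[0, 0, 0, 0, 0, 0, 0, 0, 1, 7]

resampled_idx = [0, 0, 0, 0, 0, 0, 0, 0, 1, 7]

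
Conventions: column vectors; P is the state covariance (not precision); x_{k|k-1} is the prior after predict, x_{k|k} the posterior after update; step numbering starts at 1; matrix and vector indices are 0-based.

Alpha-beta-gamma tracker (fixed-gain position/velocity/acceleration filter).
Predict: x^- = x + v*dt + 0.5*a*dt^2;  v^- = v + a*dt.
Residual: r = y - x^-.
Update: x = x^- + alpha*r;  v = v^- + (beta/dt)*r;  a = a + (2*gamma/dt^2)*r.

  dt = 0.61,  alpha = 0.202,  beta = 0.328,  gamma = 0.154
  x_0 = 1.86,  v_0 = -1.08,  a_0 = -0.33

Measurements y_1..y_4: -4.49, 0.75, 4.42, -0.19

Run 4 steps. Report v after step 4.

v_post = 5.4855

step 1: x_pred=1.1398  r=-5.6298  x^+=0.0026  v^+=-4.3085  a^+=-4.9900
step 2: x_pred=-3.5540  r=4.3040  x^+=-2.6846  v^+=-5.0381  a^+=-1.4274
step 3: x_pred=-6.0234  r=10.4434  x^+=-3.9138  v^+=-0.2934  a^+=7.2169
step 4: x_pred=-2.7501  r=2.5601  x^+=-2.2329  v^+=5.4855  a^+=9.3360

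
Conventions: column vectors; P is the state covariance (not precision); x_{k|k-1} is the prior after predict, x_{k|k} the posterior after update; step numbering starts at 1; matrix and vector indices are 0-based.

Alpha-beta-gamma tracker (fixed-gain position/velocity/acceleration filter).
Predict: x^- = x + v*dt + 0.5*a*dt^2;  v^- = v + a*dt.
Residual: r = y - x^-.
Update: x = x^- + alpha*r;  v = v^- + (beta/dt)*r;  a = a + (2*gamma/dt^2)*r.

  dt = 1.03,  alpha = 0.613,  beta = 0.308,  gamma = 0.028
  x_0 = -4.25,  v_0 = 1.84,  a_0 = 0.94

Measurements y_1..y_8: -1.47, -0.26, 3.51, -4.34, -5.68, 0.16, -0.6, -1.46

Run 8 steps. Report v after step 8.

v_post = 0.0250

step 1: x_pred=-1.8562  r=0.3862  x^+=-1.6195  v^+=2.9237  a^+=0.9604
step 2: x_pred=1.9014  r=-2.1614  x^+=0.5765  v^+=3.2666  a^+=0.8463
step 3: x_pred=4.3899  r=-0.8799  x^+=3.8505  v^+=3.8751  a^+=0.7998
step 4: x_pred=8.2662  r=-12.6062  x^+=0.5386  v^+=0.9293  a^+=0.1344
step 5: x_pred=1.5671  r=-7.2471  x^+=-2.8754  v^+=-1.0993  a^+=-0.2481
step 6: x_pred=-4.1392  r=4.2992  x^+=-1.5038  v^+=-0.0693  a^+=-0.0212
step 7: x_pred=-1.5864  r=0.9864  x^+=-0.9817  v^+=0.2039  a^+=0.0309
step 8: x_pred=-0.7553  r=-0.7047  x^+=-1.1873  v^+=0.0250  a^+=-0.0063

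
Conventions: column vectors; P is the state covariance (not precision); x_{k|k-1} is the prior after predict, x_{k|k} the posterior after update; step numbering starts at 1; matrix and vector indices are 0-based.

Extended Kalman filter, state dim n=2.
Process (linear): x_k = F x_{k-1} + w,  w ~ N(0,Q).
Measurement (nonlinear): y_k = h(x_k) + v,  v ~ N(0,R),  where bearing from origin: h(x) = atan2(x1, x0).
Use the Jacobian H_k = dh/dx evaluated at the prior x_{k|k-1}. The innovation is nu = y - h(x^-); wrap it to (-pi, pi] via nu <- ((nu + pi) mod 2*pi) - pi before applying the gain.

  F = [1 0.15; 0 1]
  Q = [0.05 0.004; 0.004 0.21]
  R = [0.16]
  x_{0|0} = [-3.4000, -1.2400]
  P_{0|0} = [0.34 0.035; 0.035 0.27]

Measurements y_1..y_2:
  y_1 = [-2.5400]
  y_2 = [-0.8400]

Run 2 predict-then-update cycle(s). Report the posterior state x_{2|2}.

step 1: x^-=[-3.5860, -1.2400]  P^-=[0.4066 0.0795; 0.0795 0.4800]  H_jac=[0.0861 -0.2491]  S=[0.1894]  K=[0.0803; -0.5951]  nu=[0.2687]  x^+=[-3.5644, -1.3999]  P^+=[0.4054 0.0886; 0.0886 0.4129]
step 2: x^-=[-3.7744, -1.3999]  P^-=[0.4912 0.1545; 0.1545 0.6229]  H_jac=[0.0864 -0.2329]  S=[0.1912]  K=[0.0337; -0.6889]  nu=[1.9464]  x^+=[-3.7088, -2.7407]  P^+=[0.4910 0.1589; 0.1589 0.5322]

x_post = [-3.7088, -2.7407]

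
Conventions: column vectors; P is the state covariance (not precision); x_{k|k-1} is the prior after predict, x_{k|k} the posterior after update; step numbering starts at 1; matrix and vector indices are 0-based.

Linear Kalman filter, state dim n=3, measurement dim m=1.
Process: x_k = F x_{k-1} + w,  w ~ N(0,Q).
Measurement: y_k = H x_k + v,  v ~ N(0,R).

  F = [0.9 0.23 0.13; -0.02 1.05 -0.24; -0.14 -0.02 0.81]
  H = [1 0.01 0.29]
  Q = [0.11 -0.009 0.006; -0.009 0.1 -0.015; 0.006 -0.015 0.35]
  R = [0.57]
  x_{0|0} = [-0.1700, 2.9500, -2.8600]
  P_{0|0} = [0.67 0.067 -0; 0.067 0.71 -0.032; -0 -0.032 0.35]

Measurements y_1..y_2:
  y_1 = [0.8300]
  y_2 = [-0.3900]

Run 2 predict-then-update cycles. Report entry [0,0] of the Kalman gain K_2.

step 1: x^-=[0.1537, 3.7873, -2.3518]  P^-=[0.7220 0.1999 -0.0541; 0.1999 0.9165 -0.1333; -0.0541 -0.1333 0.5945]  S=[1.3139]  K=[0.5391; 0.1297; 0.0890]  nu=[1.3204]  x^+=[0.8655, 3.9586, -2.2342]  P^+=[0.3402 0.1080 -0.1171; 0.1080 0.8944 -0.1484; -0.1171 -0.1484 0.5840]
step 2: x^-=[1.3990, 4.6754, -2.0101]  P^-=[0.4512 0.2978 -0.0954; 0.2978 1.1890 -0.2912; -0.0954 -0.2912 0.7722]  S=[1.0351]  K=[0.4120; 0.2176; 0.1213]  nu=[-1.2528]  x^+=[0.8828, 4.4028, -2.1621]  P^+=[0.2755 0.2050 -0.1472; 0.2050 1.1400 -0.3185; -0.1472 -0.3185 0.7570]

K[0,0] = 0.4120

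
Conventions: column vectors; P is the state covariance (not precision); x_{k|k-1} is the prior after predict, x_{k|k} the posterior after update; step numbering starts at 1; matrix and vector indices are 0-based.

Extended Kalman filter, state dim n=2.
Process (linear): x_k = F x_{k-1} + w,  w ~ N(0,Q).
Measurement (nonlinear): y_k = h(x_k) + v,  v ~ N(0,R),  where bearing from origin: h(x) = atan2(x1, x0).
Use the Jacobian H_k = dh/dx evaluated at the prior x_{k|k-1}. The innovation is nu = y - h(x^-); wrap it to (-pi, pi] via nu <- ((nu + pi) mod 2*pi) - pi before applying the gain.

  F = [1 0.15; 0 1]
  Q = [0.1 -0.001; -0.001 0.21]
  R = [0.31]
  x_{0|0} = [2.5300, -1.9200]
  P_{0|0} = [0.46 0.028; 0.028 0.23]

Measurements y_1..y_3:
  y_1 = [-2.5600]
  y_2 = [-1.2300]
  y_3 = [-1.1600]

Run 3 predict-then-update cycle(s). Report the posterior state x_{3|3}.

step 1: x^-=[2.2420, -1.9200]  P^-=[0.5736 0.0615; 0.0615 0.4400]  H_jac=[0.2204 0.2573]  S=[0.3740]  K=[0.3803; 0.3390]  nu=[-1.8518]  x^+=[1.5377, -2.5478]  P^+=[0.5195 0.0133; 0.0133 0.3970]
step 2: x^-=[1.1556, -2.5478]  P^-=[0.6324 0.0718; 0.0718 0.6070]  H_jac=[0.3255 0.1477]  S=[0.3972]  K=[0.5451; 0.2846]  nu=[-0.0850]  x^+=[1.1092, -2.5720]  P^+=[0.5144 0.0102; 0.0102 0.5749]
step 3: x^-=[0.7234, -2.5720]  P^-=[0.6304 0.0955; 0.0955 0.7849]  H_jac=[0.3603 0.1013]  S=[0.4069]  K=[0.5820; 0.2800]  nu=[0.1366]  x^+=[0.8030, -2.5337]  P^+=[0.4926 0.0292; 0.0292 0.7530]

x_post = [0.8030, -2.5337]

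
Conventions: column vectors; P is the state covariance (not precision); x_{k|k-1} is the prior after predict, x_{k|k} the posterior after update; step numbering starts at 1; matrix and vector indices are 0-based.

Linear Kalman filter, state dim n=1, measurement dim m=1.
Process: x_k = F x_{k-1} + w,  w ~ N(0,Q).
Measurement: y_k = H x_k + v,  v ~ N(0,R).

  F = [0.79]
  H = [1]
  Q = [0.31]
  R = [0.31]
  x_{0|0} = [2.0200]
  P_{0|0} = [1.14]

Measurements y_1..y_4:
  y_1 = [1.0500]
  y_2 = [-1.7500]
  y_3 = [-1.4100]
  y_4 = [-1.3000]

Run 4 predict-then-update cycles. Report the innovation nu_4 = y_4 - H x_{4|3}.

step 1: x^-=[1.5958]  P^-=[1.0215]  S=[1.3315]  K=[0.7672]  nu=[-0.5458]  x^+=[1.1771]  P^+=[0.2378]
step 2: x^-=[0.9299]  P^-=[0.4584]  S=[0.7684]  K=[0.5966]  nu=[-2.6799]  x^+=[-0.6689]  P^+=[0.1849]
step 3: x^-=[-0.5284]  P^-=[0.4254]  S=[0.7354]  K=[0.5785]  nu=[-0.8816]  x^+=[-1.0384]  P^+=[0.1793]
step 4: x^-=[-0.8203]  P^-=[0.4219]  S=[0.7319]  K=[0.5765]  nu=[-0.4797]  x^+=[-1.0968]  P^+=[0.1787]

innov = [-0.4797]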